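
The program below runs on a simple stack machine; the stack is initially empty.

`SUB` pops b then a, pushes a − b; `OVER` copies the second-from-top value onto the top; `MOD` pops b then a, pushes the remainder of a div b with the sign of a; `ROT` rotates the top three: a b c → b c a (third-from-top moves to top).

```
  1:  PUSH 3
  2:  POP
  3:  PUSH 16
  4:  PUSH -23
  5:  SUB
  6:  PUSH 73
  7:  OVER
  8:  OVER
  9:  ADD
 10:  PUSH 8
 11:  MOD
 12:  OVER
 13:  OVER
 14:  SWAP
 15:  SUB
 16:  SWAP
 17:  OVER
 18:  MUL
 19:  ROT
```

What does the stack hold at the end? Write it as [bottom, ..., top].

PUSH 3   -> [3]
POP      -> []
PUSH 16  -> [16]
PUSH -23 -> [16, -23]
SUB      -> [39]
PUSH 73  -> [39, 73]
OVER     -> [39, 73, 39]
OVER     -> [39, 73, 39, 73]
ADD      -> [39, 73, 112]
PUSH 8   -> [39, 73, 112, 8]
MOD      -> [39, 73, 0]
OVER     -> [39, 73, 0, 73]
OVER     -> [39, 73, 0, 73, 0]
SWAP     -> [39, 73, 0, 0, 73]
SUB      -> [39, 73, 0, -73]
SWAP     -> [39, 73, -73, 0]
OVER     -> [39, 73, -73, 0, -73]
MUL      -> [39, 73, -73, 0]
ROT      -> [39, -73, 0, 73]

[39, -73, 0, 73]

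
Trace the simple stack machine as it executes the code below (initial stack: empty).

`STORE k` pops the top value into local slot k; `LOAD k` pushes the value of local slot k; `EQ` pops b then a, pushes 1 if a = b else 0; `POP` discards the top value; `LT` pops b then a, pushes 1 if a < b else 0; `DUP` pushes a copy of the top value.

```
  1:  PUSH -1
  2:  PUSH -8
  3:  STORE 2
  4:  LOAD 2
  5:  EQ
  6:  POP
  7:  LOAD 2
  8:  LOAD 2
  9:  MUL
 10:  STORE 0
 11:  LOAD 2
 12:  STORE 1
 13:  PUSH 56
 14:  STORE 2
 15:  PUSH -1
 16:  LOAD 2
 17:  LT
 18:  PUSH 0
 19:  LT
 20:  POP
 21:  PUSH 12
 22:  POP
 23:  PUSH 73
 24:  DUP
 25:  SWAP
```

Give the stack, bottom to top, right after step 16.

[-1, 56]

PUSH -1 → -1
PUSH -8 → -1 -8
STORE 2 → -1
LOAD 2  → -1 -8
EQ      → 0
POP     → (empty)
LOAD 2  → -8
LOAD 2  → -8 -8
MUL     → 64
STORE 0 → (empty)
LOAD 2  → -8
STORE 1 → (empty)
PUSH 56 → 56
STORE 2 → (empty)
PUSH -1 → -1
LOAD 2  → -1 56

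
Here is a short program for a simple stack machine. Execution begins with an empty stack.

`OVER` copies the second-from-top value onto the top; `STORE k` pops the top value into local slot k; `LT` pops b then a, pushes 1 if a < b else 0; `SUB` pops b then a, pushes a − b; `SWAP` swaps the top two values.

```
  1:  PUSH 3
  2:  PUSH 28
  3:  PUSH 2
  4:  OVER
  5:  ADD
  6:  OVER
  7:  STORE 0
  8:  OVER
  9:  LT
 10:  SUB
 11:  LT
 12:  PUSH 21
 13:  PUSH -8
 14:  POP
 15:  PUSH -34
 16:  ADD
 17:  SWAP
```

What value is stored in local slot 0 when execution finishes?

PUSH 3   → [3]
PUSH 28  → [3, 28]
PUSH 2   → [3, 28, 2]
OVER     → [3, 28, 2, 28]
ADD      → [3, 28, 30]
OVER     → [3, 28, 30, 28]
STORE 0  → [3, 28, 30]
OVER     → [3, 28, 30, 28]
LT       → [3, 28, 0]
SUB      → [3, 28]
LT       → [1]
PUSH 21  → [1, 21]
PUSH -8  → [1, 21, -8]
POP      → [1, 21]
PUSH -34 → [1, 21, -34]
ADD      → [1, -13]
SWAP     → [-13, 1]

28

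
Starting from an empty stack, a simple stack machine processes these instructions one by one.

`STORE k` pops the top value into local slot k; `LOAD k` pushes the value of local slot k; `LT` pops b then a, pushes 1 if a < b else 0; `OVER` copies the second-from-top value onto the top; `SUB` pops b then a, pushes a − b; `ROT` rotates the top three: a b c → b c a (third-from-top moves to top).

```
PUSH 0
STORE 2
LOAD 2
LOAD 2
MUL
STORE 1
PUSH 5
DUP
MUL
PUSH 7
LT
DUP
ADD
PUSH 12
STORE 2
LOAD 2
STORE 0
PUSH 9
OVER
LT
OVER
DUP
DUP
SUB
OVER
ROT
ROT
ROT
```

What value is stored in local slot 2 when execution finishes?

12

PUSH 0   0
STORE 2  (empty)
LOAD 2   0
LOAD 2   0 0
MUL      0
STORE 1  (empty)
PUSH 5   5
DUP      5 5
MUL      25
PUSH 7   25 7
LT       0
DUP      0 0
ADD      0
PUSH 12  0 12
STORE 2  0
LOAD 2   0 12
STORE 0  0
PUSH 9   0 9
OVER     0 9 0
LT       0 0
OVER     0 0 0
DUP      0 0 0 0
DUP      0 0 0 0 0
SUB      0 0 0 0
OVER     0 0 0 0 0
ROT      0 0 0 0 0
ROT      0 0 0 0 0
ROT      0 0 0 0 0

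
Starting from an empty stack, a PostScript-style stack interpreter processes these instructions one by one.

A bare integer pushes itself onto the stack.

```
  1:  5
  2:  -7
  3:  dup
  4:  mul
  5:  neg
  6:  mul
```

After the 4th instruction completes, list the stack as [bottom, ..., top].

[5, 49]

5   : 5
-7  : 5 -7
dup : 5 -7 -7
mul : 5 49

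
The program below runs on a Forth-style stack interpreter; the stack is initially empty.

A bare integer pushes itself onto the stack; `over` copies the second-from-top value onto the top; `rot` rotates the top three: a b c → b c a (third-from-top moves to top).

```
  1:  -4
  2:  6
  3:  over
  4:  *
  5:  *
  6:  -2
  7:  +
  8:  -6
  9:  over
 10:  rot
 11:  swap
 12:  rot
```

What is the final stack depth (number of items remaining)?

-4   → [-4]
6    → [-4, 6]
over → [-4, 6, -4]
*    → [-4, -24]
*    → [96]
-2   → [96, -2]
+    → [94]
-6   → [94, -6]
over → [94, -6, 94]
rot  → [-6, 94, 94]
swap → [-6, 94, 94]
rot  → [94, 94, -6]

3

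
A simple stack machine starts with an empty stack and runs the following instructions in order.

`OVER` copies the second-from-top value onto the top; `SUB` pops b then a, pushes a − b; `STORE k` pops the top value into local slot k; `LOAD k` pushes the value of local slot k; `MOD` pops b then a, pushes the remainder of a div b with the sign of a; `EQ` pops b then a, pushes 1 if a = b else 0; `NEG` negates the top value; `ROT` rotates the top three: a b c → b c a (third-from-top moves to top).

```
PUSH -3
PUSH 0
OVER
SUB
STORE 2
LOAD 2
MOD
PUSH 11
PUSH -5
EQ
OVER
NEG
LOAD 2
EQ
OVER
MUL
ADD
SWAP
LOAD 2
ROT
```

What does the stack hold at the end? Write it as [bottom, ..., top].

[0, 3, 0]

PUSH -3 → [-3]
PUSH 0  → [-3, 0]
OVER    → [-3, 0, -3]
SUB     → [-3, 3]
STORE 2 → [-3]
LOAD 2  → [-3, 3]
MOD     → [0]
PUSH 11 → [0, 11]
PUSH -5 → [0, 11, -5]
EQ      → [0, 0]
OVER    → [0, 0, 0]
NEG     → [0, 0, 0]
LOAD 2  → [0, 0, 0, 3]
EQ      → [0, 0, 0]
OVER    → [0, 0, 0, 0]
MUL     → [0, 0, 0]
ADD     → [0, 0]
SWAP    → [0, 0]
LOAD 2  → [0, 0, 3]
ROT     → [0, 3, 0]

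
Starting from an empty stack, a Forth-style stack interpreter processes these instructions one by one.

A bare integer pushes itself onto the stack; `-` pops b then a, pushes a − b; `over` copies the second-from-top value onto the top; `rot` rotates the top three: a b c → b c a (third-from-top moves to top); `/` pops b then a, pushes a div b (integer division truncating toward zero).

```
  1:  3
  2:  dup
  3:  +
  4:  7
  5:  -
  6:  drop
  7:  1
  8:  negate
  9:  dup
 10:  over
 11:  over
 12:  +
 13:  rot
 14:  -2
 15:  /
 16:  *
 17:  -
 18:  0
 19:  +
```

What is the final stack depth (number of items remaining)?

3      → [3]
dup    → [3, 3]
+      → [6]
7      → [6, 7]
-      → [-1]
drop   → []
1      → [1]
negate → [-1]
dup    → [-1, -1]
over   → [-1, -1, -1]
over   → [-1, -1, -1, -1]
+      → [-1, -1, -2]
rot    → [-1, -2, -1]
-2     → [-1, -2, -1, -2]
/      → [-1, -2, 0]
*      → [-1, 0]
-      → [-1]
0      → [-1, 0]
+      → [-1]

1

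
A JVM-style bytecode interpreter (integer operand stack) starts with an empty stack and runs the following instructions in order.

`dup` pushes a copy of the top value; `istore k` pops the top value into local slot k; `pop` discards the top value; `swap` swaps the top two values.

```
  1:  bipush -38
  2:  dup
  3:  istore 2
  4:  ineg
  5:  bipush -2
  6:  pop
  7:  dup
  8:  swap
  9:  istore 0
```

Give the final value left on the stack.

38

bipush -38 -> [-38]
dup        -> [-38, -38]
istore 2   -> [-38]
ineg       -> [38]
bipush -2  -> [38, -2]
pop        -> [38]
dup        -> [38, 38]
swap       -> [38, 38]
istore 0   -> [38]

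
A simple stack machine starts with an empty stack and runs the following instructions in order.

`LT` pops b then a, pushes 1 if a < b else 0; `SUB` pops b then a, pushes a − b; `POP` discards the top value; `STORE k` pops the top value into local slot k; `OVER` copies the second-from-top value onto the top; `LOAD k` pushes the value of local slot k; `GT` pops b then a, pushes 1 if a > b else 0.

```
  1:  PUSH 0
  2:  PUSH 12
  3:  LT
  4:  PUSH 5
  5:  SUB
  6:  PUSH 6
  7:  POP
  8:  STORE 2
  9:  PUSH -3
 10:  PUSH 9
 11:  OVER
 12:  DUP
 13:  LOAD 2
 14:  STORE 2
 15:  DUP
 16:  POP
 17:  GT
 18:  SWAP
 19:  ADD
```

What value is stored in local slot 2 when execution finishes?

PUSH 0  -> 0
PUSH 12 -> 0 12
LT      -> 1
PUSH 5  -> 1 5
SUB     -> -4
PUSH 6  -> -4 6
POP     -> -4
STORE 2 -> (empty)
PUSH -3 -> -3
PUSH 9  -> -3 9
OVER    -> -3 9 -3
DUP     -> -3 9 -3 -3
LOAD 2  -> -3 9 -3 -3 -4
STORE 2 -> -3 9 -3 -3
DUP     -> -3 9 -3 -3 -3
POP     -> -3 9 -3 -3
GT      -> -3 9 0
SWAP    -> -3 0 9
ADD     -> -3 9

-4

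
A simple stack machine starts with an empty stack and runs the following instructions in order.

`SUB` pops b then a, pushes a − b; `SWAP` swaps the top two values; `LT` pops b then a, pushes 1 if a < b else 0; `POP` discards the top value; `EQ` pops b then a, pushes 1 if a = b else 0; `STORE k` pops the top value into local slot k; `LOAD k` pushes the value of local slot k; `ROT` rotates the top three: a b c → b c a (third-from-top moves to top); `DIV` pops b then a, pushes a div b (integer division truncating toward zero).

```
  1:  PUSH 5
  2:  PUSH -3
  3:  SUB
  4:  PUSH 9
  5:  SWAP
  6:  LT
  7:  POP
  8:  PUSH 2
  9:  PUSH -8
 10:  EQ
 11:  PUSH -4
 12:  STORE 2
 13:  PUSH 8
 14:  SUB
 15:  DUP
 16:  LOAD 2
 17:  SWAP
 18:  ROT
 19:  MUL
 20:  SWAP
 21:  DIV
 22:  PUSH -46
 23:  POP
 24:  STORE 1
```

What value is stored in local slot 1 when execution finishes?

PUSH 5   -> 5
PUSH -3  -> 5 -3
SUB      -> 8
PUSH 9   -> 8 9
SWAP     -> 9 8
LT       -> 0
POP      -> (empty)
PUSH 2   -> 2
PUSH -8  -> 2 -8
EQ       -> 0
PUSH -4  -> 0 -4
STORE 2  -> 0
PUSH 8   -> 0 8
SUB      -> -8
DUP      -> -8 -8
LOAD 2   -> -8 -8 -4
SWAP     -> -8 -4 -8
ROT      -> -4 -8 -8
MUL      -> -4 64
SWAP     -> 64 -4
DIV      -> -16
PUSH -46 -> -16 -46
POP      -> -16
STORE 1  -> (empty)

-16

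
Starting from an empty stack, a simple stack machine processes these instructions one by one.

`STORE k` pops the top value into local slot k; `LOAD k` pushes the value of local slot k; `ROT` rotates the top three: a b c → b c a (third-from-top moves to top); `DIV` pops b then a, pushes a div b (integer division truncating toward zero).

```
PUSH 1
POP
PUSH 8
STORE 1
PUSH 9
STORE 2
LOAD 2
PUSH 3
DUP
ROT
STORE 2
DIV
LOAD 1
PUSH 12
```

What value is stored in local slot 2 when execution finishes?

PUSH 1  → 1
POP     → (empty)
PUSH 8  → 8
STORE 1 → (empty)
PUSH 9  → 9
STORE 2 → (empty)
LOAD 2  → 9
PUSH 3  → 9 3
DUP     → 9 3 3
ROT     → 3 3 9
STORE 2 → 3 3
DIV     → 1
LOAD 1  → 1 8
PUSH 12 → 1 8 12

9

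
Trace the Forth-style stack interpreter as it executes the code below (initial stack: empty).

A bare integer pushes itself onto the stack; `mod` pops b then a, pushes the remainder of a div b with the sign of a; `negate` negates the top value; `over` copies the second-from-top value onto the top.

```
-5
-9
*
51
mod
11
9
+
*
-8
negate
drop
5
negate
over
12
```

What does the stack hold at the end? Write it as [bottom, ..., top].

[900, -5, 900, 12]

-5     -> [-5]
-9     -> [-5, -9]
*      -> [45]
51     -> [45, 51]
mod    -> [45]
11     -> [45, 11]
9      -> [45, 11, 9]
+      -> [45, 20]
*      -> [900]
-8     -> [900, -8]
negate -> [900, 8]
drop   -> [900]
5      -> [900, 5]
negate -> [900, -5]
over   -> [900, -5, 900]
12     -> [900, -5, 900, 12]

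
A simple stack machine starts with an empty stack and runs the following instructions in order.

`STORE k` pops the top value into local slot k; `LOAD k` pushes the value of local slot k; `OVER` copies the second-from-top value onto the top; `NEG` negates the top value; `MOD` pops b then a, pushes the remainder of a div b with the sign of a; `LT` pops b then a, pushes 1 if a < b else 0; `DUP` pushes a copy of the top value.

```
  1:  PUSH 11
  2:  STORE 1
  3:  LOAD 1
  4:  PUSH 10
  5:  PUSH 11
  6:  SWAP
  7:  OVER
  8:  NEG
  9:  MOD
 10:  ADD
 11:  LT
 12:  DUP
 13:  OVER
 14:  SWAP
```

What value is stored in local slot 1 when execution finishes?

PUSH 11 → 11
STORE 1 → (empty)
LOAD 1  → 11
PUSH 10 → 11 10
PUSH 11 → 11 10 11
SWAP    → 11 11 10
OVER    → 11 11 10 11
NEG     → 11 11 10 -11
MOD     → 11 11 10
ADD     → 11 21
LT      → 1
DUP     → 1 1
OVER    → 1 1 1
SWAP    → 1 1 1

11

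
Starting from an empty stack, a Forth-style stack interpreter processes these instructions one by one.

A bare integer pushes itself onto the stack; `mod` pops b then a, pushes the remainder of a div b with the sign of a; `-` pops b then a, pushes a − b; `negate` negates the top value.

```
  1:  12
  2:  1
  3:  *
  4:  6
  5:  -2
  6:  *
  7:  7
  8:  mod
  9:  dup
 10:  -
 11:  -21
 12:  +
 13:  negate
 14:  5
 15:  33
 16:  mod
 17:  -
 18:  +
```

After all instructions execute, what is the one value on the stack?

12     -> 12
1      -> 12 1
*      -> 12
6      -> 12 6
-2     -> 12 6 -2
*      -> 12 -12
7      -> 12 -12 7
mod    -> 12 -5
dup    -> 12 -5 -5
-      -> 12 0
-21    -> 12 0 -21
+      -> 12 -21
negate -> 12 21
5      -> 12 21 5
33     -> 12 21 5 33
mod    -> 12 21 5
-      -> 12 16
+      -> 28

28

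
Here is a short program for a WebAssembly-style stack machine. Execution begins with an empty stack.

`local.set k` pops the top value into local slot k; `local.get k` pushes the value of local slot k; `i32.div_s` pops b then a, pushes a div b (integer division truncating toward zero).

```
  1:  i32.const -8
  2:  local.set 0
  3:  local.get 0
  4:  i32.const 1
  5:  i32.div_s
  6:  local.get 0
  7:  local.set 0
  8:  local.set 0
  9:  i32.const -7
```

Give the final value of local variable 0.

i32.const -8 → -8
local.set 0  → (empty)
local.get 0  → -8
i32.const 1  → -8 1
i32.div_s    → -8
local.get 0  → -8 -8
local.set 0  → -8
local.set 0  → (empty)
i32.const -7 → -7

-8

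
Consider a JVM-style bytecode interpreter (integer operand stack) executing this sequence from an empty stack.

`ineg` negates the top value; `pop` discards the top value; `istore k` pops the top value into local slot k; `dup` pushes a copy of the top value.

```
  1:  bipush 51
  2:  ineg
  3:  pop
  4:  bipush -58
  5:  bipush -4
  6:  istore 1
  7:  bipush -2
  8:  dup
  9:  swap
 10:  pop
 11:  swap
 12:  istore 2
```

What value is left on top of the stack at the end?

bipush 51  : 51
ineg       : -51
pop        : (empty)
bipush -58 : -58
bipush -4  : -58 -4
istore 1   : -58
bipush -2  : -58 -2
dup        : -58 -2 -2
swap       : -58 -2 -2
pop        : -58 -2
swap       : -2 -58
istore 2   : -2

-2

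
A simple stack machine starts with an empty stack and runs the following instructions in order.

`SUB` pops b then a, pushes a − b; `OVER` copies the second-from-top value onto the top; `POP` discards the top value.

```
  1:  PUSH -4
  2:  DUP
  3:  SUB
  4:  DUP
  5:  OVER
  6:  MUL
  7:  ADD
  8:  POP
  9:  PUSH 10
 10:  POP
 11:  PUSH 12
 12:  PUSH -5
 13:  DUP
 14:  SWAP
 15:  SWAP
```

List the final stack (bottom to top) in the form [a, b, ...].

PUSH -4 -> [-4]
DUP     -> [-4, -4]
SUB     -> [0]
DUP     -> [0, 0]
OVER    -> [0, 0, 0]
MUL     -> [0, 0]
ADD     -> [0]
POP     -> []
PUSH 10 -> [10]
POP     -> []
PUSH 12 -> [12]
PUSH -5 -> [12, -5]
DUP     -> [12, -5, -5]
SWAP    -> [12, -5, -5]
SWAP    -> [12, -5, -5]

[12, -5, -5]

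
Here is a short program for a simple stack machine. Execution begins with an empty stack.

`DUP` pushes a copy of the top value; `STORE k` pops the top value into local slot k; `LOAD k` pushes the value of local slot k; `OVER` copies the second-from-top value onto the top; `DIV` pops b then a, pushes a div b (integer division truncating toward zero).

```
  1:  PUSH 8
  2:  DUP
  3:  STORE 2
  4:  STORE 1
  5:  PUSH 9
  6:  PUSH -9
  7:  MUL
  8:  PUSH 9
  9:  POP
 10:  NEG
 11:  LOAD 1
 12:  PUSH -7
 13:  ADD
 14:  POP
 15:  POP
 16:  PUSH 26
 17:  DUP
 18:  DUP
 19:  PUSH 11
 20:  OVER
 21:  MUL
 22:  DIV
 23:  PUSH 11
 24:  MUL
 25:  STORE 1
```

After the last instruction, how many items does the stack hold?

PUSH 8  : 8
DUP     : 8 8
STORE 2 : 8
STORE 1 : (empty)
PUSH 9  : 9
PUSH -9 : 9 -9
MUL     : -81
PUSH 9  : -81 9
POP     : -81
NEG     : 81
LOAD 1  : 81 8
PUSH -7 : 81 8 -7
ADD     : 81 1
POP     : 81
POP     : (empty)
PUSH 26 : 26
DUP     : 26 26
DUP     : 26 26 26
PUSH 11 : 26 26 26 11
OVER    : 26 26 26 11 26
MUL     : 26 26 26 286
DIV     : 26 26 0
PUSH 11 : 26 26 0 11
MUL     : 26 26 0
STORE 1 : 26 26

2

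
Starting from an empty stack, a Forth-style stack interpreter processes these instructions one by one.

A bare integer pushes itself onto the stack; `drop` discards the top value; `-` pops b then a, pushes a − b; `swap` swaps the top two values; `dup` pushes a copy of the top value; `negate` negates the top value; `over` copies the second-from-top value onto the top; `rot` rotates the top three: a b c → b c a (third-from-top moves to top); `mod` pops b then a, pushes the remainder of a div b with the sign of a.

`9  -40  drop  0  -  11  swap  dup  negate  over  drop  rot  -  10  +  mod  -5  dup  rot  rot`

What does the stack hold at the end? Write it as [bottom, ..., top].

9       9
-40     9 -40
drop    9
0       9 0
-       9
11      9 11
swap    11 9
dup     11 9 9
negate  11 9 -9
over    11 9 -9 9
drop    11 9 -9
rot     9 -9 11
-       9 -20
10      9 -20 10
+       9 -10
mod     9
-5      9 -5
dup     9 -5 -5
rot     -5 -5 9
rot     -5 9 -5

[-5, 9, -5]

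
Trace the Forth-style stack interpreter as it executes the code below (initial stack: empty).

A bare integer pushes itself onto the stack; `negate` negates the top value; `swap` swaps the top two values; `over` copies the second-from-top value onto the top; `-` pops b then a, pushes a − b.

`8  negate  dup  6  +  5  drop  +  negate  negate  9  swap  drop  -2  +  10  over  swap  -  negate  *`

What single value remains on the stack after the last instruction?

8      → [8]
negate → [-8]
dup    → [-8, -8]
6      → [-8, -8, 6]
+      → [-8, -2]
5      → [-8, -2, 5]
drop   → [-8, -2]
+      → [-10]
negate → [10]
negate → [-10]
9      → [-10, 9]
swap   → [9, -10]
drop   → [9]
-2     → [9, -2]
+      → [7]
10     → [7, 10]
over   → [7, 10, 7]
swap   → [7, 7, 10]
-      → [7, -3]
negate → [7, 3]
*      → [21]

21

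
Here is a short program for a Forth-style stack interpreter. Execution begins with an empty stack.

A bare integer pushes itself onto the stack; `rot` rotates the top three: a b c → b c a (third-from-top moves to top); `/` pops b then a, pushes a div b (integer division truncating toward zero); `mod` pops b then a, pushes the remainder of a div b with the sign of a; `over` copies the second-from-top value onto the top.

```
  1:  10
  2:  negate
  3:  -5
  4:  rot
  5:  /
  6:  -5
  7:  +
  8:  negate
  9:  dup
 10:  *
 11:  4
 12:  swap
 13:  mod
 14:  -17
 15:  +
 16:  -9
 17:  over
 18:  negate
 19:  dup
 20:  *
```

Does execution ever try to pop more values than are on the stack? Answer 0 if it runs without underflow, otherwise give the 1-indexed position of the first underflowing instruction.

4

10     -> 10
negate -> -10
-5     -> -10 -5
rot  — needs 3 operands, stack has 2 → underflow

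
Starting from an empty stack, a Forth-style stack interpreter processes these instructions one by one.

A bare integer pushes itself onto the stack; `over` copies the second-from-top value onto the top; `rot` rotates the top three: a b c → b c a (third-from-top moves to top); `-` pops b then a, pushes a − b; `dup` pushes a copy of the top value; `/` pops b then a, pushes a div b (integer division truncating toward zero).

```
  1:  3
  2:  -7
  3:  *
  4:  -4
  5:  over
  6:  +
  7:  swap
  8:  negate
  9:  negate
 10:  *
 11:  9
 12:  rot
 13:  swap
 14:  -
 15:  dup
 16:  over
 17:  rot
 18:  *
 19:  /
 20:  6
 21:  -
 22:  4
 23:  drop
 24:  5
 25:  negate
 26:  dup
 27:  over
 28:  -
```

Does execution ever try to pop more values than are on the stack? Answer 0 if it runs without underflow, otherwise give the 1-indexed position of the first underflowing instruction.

3      -> 3
-7     -> 3 -7
*      -> -21
-4     -> -21 -4
over   -> -21 -4 -21
+      -> -21 -25
swap   -> -25 -21
negate -> -25 21
negate -> -25 -21
*      -> 525
9      -> 525 9
rot  — needs 3 operands, stack has 2 → underflow

12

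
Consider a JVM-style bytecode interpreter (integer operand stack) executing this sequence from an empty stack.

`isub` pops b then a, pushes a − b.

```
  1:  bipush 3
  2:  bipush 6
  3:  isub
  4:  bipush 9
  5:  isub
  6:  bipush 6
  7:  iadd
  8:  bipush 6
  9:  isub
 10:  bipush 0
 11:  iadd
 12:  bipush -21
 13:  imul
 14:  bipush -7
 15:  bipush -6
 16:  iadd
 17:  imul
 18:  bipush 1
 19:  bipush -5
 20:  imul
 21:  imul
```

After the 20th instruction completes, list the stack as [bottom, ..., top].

bipush 3   -> 3
bipush 6   -> 3 6
isub       -> -3
bipush 9   -> -3 9
isub       -> -12
bipush 6   -> -12 6
iadd       -> -6
bipush 6   -> -6 6
isub       -> -12
bipush 0   -> -12 0
iadd       -> -12
bipush -21 -> -12 -21
imul       -> 252
bipush -7  -> 252 -7
bipush -6  -> 252 -7 -6
iadd       -> 252 -13
imul       -> -3276
bipush 1   -> -3276 1
bipush -5  -> -3276 1 -5
imul       -> -3276 -5

[-3276, -5]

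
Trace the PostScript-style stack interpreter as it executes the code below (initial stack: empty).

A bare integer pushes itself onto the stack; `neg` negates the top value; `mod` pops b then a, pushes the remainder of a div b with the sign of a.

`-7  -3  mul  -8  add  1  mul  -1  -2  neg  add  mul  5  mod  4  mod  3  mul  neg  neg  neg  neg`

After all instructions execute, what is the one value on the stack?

9

-7  -> [-7]
-3  -> [-7, -3]
mul -> [21]
-8  -> [21, -8]
add -> [13]
1   -> [13, 1]
mul -> [13]
-1  -> [13, -1]
-2  -> [13, -1, -2]
neg -> [13, -1, 2]
add -> [13, 1]
mul -> [13]
5   -> [13, 5]
mod -> [3]
4   -> [3, 4]
mod -> [3]
3   -> [3, 3]
mul -> [9]
neg -> [-9]
neg -> [9]
neg -> [-9]
neg -> [9]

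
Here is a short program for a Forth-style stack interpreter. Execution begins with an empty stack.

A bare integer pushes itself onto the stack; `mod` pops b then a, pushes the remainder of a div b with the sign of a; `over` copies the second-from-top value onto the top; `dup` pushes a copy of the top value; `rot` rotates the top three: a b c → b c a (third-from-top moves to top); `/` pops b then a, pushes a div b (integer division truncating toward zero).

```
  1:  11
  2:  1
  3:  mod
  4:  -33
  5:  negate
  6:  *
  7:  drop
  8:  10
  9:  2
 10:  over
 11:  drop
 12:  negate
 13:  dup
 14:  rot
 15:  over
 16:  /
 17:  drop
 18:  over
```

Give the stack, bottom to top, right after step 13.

11      [11]
1       [11, 1]
mod     [0]
-33     [0, -33]
negate  [0, 33]
*       [0]
drop    []
10      [10]
2       [10, 2]
over    [10, 2, 10]
drop    [10, 2]
negate  [10, -2]
dup     [10, -2, -2]

[10, -2, -2]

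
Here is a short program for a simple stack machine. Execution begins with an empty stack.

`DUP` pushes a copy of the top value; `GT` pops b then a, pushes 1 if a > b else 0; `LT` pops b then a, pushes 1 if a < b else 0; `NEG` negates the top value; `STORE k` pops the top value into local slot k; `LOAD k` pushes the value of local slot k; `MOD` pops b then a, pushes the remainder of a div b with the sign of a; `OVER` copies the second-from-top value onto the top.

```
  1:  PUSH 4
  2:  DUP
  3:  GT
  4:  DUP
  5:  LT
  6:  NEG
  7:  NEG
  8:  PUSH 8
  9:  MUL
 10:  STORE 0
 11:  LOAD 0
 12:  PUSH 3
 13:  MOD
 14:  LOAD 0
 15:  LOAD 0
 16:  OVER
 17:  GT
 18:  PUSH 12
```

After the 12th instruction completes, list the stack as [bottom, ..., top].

PUSH 4  → [4]
DUP     → [4, 4]
GT      → [0]
DUP     → [0, 0]
LT      → [0]
NEG     → [0]
NEG     → [0]
PUSH 8  → [0, 8]
MUL     → [0]
STORE 0 → []
LOAD 0  → [0]
PUSH 3  → [0, 3]

[0, 3]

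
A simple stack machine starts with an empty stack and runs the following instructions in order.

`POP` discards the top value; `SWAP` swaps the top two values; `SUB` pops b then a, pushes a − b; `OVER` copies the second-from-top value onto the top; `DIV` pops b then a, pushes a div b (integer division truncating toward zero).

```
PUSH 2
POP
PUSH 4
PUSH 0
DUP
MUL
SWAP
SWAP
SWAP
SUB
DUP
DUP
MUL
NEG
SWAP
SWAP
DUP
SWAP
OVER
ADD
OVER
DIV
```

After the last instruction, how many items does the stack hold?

PUSH 2 : 2
POP    : (empty)
PUSH 4 : 4
PUSH 0 : 4 0
DUP    : 4 0 0
MUL    : 4 0
SWAP   : 0 4
SWAP   : 4 0
SWAP   : 0 4
SUB    : -4
DUP    : -4 -4
DUP    : -4 -4 -4
MUL    : -4 16
NEG    : -4 -16
SWAP   : -16 -4
SWAP   : -4 -16
DUP    : -4 -16 -16
SWAP   : -4 -16 -16
OVER   : -4 -16 -16 -16
ADD    : -4 -16 -32
OVER   : -4 -16 -32 -16
DIV    : -4 -16 2

3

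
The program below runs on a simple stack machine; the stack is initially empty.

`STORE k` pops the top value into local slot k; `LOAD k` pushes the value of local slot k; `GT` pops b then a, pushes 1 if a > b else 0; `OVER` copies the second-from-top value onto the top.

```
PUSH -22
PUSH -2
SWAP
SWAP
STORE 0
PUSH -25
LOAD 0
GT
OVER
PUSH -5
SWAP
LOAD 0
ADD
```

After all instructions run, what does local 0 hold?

PUSH -22 -> -22
PUSH -2  -> -22 -2
SWAP     -> -2 -22
SWAP     -> -22 -2
STORE 0  -> -22
PUSH -25 -> -22 -25
LOAD 0   -> -22 -25 -2
GT       -> -22 0
OVER     -> -22 0 -22
PUSH -5  -> -22 0 -22 -5
SWAP     -> -22 0 -5 -22
LOAD 0   -> -22 0 -5 -22 -2
ADD      -> -22 0 -5 -24

-2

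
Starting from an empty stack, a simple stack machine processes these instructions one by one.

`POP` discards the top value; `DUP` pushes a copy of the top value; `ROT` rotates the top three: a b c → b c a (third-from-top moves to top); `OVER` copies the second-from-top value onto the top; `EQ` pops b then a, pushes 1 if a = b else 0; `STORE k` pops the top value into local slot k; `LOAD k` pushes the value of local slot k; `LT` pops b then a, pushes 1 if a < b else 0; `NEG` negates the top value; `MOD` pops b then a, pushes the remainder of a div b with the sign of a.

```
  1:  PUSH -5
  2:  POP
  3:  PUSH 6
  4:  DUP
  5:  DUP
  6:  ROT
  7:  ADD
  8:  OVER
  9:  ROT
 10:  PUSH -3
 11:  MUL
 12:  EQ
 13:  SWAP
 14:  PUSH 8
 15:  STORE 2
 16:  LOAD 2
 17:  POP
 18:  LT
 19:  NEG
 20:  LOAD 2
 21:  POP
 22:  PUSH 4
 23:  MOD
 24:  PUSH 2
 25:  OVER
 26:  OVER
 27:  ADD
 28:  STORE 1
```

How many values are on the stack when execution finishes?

2

PUSH -5 → [-5]
POP     → []
PUSH 6  → [6]
DUP     → [6, 6]
DUP     → [6, 6, 6]
ROT     → [6, 6, 6]
ADD     → [6, 12]
OVER    → [6, 12, 6]
ROT     → [12, 6, 6]
PUSH -3 → [12, 6, 6, -3]
MUL     → [12, 6, -18]
EQ      → [12, 0]
SWAP    → [0, 12]
PUSH 8  → [0, 12, 8]
STORE 2 → [0, 12]
LOAD 2  → [0, 12, 8]
POP     → [0, 12]
LT      → [1]
NEG     → [-1]
LOAD 2  → [-1, 8]
POP     → [-1]
PUSH 4  → [-1, 4]
MOD     → [-1]
PUSH 2  → [-1, 2]
OVER    → [-1, 2, -1]
OVER    → [-1, 2, -1, 2]
ADD     → [-1, 2, 1]
STORE 1 → [-1, 2]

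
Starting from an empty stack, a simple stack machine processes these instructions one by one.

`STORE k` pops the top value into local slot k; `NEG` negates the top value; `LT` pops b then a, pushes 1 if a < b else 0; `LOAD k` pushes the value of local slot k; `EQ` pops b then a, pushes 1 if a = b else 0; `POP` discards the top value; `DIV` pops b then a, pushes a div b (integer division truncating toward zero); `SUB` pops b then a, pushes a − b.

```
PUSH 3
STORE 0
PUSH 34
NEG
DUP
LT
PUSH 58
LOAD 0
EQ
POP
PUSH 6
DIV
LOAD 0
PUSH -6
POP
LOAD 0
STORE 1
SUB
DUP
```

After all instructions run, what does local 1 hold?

3

PUSH 3  -> 3
STORE 0 -> (empty)
PUSH 34 -> 34
NEG     -> -34
DUP     -> -34 -34
LT      -> 0
PUSH 58 -> 0 58
LOAD 0  -> 0 58 3
EQ      -> 0 0
POP     -> 0
PUSH 6  -> 0 6
DIV     -> 0
LOAD 0  -> 0 3
PUSH -6 -> 0 3 -6
POP     -> 0 3
LOAD 0  -> 0 3 3
STORE 1 -> 0 3
SUB     -> -3
DUP     -> -3 -3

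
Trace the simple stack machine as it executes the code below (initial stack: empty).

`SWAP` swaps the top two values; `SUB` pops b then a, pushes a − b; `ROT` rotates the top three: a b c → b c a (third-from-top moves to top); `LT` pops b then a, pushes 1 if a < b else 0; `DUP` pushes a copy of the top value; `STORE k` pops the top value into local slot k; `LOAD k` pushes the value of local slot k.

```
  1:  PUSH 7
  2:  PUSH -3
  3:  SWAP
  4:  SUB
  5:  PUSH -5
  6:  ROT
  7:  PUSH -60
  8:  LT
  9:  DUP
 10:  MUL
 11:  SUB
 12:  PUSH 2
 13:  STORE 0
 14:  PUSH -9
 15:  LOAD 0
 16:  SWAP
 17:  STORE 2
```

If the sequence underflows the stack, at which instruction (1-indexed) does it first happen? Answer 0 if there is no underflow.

PUSH 7  : [7]
PUSH -3 : [7, -3]
SWAP    : [-3, 7]
SUB     : [-10]
PUSH -5 : [-10, -5]
ROT  — needs 3 operands, stack has 2 → underflow

6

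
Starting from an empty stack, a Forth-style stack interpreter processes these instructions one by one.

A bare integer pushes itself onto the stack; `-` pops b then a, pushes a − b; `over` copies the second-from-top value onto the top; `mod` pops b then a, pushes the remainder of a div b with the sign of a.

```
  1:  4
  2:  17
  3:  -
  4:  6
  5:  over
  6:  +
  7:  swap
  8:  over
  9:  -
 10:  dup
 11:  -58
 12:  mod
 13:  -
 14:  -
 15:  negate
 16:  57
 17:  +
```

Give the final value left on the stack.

4      → [4]
17     → [4, 17]
-      → [-13]
6      → [-13, 6]
over   → [-13, 6, -13]
+      → [-13, -7]
swap   → [-7, -13]
over   → [-7, -13, -7]
-      → [-7, -6]
dup    → [-7, -6, -6]
-58    → [-7, -6, -6, -58]
mod    → [-7, -6, -6]
-      → [-7, 0]
-      → [-7]
negate → [7]
57     → [7, 57]
+      → [64]

64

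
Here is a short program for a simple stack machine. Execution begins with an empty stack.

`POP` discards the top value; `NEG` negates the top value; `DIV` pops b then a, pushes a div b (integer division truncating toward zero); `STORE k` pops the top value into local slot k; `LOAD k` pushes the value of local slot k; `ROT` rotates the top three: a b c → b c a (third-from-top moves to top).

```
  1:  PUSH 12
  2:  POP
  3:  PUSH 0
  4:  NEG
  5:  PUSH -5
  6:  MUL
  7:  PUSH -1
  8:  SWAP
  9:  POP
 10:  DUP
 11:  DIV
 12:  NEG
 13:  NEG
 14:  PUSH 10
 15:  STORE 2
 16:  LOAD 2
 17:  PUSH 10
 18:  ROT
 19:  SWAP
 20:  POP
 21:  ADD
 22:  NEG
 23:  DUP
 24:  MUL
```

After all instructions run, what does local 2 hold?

10

PUSH 12  [12]
POP      []
PUSH 0   [0]
NEG      [0]
PUSH -5  [0, -5]
MUL      [0]
PUSH -1  [0, -1]
SWAP     [-1, 0]
POP      [-1]
DUP      [-1, -1]
DIV      [1]
NEG      [-1]
NEG      [1]
PUSH 10  [1, 10]
STORE 2  [1]
LOAD 2   [1, 10]
PUSH 10  [1, 10, 10]
ROT      [10, 10, 1]
SWAP     [10, 1, 10]
POP      [10, 1]
ADD      [11]
NEG      [-11]
DUP      [-11, -11]
MUL      [121]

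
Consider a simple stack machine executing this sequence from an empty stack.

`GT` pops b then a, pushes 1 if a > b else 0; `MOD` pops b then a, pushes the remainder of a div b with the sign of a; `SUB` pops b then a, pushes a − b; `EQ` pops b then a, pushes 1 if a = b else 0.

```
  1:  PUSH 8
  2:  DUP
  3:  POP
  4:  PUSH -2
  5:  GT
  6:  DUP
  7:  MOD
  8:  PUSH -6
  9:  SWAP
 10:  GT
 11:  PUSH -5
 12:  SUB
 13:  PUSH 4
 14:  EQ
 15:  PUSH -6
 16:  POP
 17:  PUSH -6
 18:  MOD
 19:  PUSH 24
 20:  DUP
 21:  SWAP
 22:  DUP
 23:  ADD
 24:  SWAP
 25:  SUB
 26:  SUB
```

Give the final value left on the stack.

PUSH 8   [8]
DUP      [8, 8]
POP      [8]
PUSH -2  [8, -2]
GT       [1]
DUP      [1, 1]
MOD      [0]
PUSH -6  [0, -6]
SWAP     [-6, 0]
GT       [0]
PUSH -5  [0, -5]
SUB      [5]
PUSH 4   [5, 4]
EQ       [0]
PUSH -6  [0, -6]
POP      [0]
PUSH -6  [0, -6]
MOD      [0]
PUSH 24  [0, 24]
DUP      [0, 24, 24]
SWAP     [0, 24, 24]
DUP      [0, 24, 24, 24]
ADD      [0, 24, 48]
SWAP     [0, 48, 24]
SUB      [0, 24]
SUB      [-24]

-24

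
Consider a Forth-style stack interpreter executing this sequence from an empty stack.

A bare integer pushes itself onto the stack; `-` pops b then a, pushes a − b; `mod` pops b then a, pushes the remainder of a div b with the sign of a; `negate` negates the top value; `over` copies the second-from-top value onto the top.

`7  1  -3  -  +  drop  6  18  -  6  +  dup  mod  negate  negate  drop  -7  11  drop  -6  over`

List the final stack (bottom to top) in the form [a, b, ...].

7      -> 7
1      -> 7 1
-3     -> 7 1 -3
-      -> 7 4
+      -> 11
drop   -> (empty)
6      -> 6
18     -> 6 18
-      -> -12
6      -> -12 6
+      -> -6
dup    -> -6 -6
mod    -> 0
negate -> 0
negate -> 0
drop   -> (empty)
-7     -> -7
11     -> -7 11
drop   -> -7
-6     -> -7 -6
over   -> -7 -6 -7

[-7, -6, -7]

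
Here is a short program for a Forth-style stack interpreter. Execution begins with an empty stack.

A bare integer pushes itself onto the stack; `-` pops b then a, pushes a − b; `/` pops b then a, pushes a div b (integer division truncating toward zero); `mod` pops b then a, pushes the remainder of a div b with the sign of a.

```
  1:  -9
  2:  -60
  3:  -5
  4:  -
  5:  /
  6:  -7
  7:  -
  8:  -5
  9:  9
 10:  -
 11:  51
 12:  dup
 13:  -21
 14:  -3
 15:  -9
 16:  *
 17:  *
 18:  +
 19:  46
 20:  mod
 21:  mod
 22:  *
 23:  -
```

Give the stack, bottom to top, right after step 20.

[7, -14, 51, -10]

-9   [-9]
-60  [-9, -60]
-5   [-9, -60, -5]
-    [-9, -55]
/    [0]
-7   [0, -7]
-    [7]
-5   [7, -5]
9    [7, -5, 9]
-    [7, -14]
51   [7, -14, 51]
dup  [7, -14, 51, 51]
-21  [7, -14, 51, 51, -21]
-3   [7, -14, 51, 51, -21, -3]
-9   [7, -14, 51, 51, -21, -3, -9]
*    [7, -14, 51, 51, -21, 27]
*    [7, -14, 51, 51, -567]
+    [7, -14, 51, -516]
46   [7, -14, 51, -516, 46]
mod  [7, -14, 51, -10]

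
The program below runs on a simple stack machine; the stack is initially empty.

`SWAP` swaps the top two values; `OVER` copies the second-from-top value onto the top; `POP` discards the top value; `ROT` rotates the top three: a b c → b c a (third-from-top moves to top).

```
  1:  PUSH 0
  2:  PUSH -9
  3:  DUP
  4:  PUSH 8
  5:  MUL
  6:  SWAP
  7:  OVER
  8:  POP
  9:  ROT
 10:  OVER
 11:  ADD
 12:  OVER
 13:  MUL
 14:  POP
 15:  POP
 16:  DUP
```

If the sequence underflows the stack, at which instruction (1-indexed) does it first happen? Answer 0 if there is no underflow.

0

PUSH 0  → [0]
PUSH -9 → [0, -9]
DUP     → [0, -9, -9]
PUSH 8  → [0, -9, -9, 8]
MUL     → [0, -9, -72]
SWAP    → [0, -72, -9]
OVER    → [0, -72, -9, -72]
POP     → [0, -72, -9]
ROT     → [-72, -9, 0]
OVER    → [-72, -9, 0, -9]
ADD     → [-72, -9, -9]
OVER    → [-72, -9, -9, -9]
MUL     → [-72, -9, 81]
POP     → [-72, -9]
POP     → [-72]
DUP     → [-72, -72]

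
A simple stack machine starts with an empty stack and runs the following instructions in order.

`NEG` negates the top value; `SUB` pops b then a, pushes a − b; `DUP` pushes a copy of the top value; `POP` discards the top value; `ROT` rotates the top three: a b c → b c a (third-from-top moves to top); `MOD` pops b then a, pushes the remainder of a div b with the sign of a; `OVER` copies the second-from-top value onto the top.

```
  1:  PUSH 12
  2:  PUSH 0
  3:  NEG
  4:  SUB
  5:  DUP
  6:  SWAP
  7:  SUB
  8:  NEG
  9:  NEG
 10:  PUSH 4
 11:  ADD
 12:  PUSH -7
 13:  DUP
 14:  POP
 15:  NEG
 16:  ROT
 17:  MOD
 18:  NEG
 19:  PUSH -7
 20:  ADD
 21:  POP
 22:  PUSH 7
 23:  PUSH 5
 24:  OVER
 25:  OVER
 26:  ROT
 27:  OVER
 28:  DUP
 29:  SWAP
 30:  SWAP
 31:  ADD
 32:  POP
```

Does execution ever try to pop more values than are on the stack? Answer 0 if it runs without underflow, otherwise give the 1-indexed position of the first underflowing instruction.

PUSH 12  12
PUSH 0   12 0
NEG      12 0
SUB      12
DUP      12 12
SWAP     12 12
SUB      0
NEG      0
NEG      0
PUSH 4   0 4
ADD      4
PUSH -7  4 -7
DUP      4 -7 -7
POP      4 -7
NEG      4 7
ROT  — needs 3 operands, stack has 2 → underflow

16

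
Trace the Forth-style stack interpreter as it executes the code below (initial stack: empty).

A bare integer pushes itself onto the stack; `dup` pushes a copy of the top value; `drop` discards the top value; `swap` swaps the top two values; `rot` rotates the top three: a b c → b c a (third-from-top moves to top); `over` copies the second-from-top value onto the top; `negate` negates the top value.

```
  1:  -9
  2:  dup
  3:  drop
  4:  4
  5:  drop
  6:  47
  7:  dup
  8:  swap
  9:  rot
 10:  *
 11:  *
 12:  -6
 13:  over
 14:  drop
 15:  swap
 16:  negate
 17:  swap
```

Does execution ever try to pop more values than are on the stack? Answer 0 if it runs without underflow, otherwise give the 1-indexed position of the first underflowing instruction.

-9     → -9
dup    → -9 -9
drop   → -9
4      → -9 4
drop   → -9
47     → -9 47
dup    → -9 47 47
swap   → -9 47 47
rot    → 47 47 -9
*      → 47 -423
*      → -19881
-6     → -19881 -6
over   → -19881 -6 -19881
drop   → -19881 -6
swap   → -6 -19881
negate → -6 19881
swap   → 19881 -6

0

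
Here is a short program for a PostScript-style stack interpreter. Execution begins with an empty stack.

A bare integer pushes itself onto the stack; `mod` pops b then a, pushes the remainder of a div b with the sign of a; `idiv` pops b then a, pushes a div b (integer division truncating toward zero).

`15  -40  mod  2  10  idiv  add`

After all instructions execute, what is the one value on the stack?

15   → [15]
-40  → [15, -40]
mod  → [15]
2    → [15, 2]
10   → [15, 2, 10]
idiv → [15, 0]
add  → [15]

15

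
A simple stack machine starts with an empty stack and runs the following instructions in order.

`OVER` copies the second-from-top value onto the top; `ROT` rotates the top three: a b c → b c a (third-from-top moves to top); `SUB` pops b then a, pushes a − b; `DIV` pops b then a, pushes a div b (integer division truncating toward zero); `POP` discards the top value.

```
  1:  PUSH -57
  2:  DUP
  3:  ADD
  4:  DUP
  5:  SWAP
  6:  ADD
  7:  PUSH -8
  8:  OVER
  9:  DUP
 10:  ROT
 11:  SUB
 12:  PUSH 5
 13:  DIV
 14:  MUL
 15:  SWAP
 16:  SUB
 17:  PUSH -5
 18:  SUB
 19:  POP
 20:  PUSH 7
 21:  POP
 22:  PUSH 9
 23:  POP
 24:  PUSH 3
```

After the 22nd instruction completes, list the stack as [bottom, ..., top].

[9]

PUSH -57 -> -57
DUP      -> -57 -57
ADD      -> -114
DUP      -> -114 -114
SWAP     -> -114 -114
ADD      -> -228
PUSH -8  -> -228 -8
OVER     -> -228 -8 -228
DUP      -> -228 -8 -228 -228
ROT      -> -228 -228 -228 -8
SUB      -> -228 -228 -220
PUSH 5   -> -228 -228 -220 5
DIV      -> -228 -228 -44
MUL      -> -228 10032
SWAP     -> 10032 -228
SUB      -> 10260
PUSH -5  -> 10260 -5
SUB      -> 10265
POP      -> (empty)
PUSH 7   -> 7
POP      -> (empty)
PUSH 9   -> 9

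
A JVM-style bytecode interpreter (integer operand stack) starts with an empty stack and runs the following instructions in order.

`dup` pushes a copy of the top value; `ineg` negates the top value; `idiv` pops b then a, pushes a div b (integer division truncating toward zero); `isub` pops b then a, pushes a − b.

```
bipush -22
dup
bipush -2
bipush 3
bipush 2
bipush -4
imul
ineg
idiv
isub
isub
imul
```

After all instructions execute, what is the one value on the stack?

440

bipush -22 : [-22]
dup        : [-22, -22]
bipush -2  : [-22, -22, -2]
bipush 3   : [-22, -22, -2, 3]
bipush 2   : [-22, -22, -2, 3, 2]
bipush -4  : [-22, -22, -2, 3, 2, -4]
imul       : [-22, -22, -2, 3, -8]
ineg       : [-22, -22, -2, 3, 8]
idiv       : [-22, -22, -2, 0]
isub       : [-22, -22, -2]
isub       : [-22, -20]
imul       : [440]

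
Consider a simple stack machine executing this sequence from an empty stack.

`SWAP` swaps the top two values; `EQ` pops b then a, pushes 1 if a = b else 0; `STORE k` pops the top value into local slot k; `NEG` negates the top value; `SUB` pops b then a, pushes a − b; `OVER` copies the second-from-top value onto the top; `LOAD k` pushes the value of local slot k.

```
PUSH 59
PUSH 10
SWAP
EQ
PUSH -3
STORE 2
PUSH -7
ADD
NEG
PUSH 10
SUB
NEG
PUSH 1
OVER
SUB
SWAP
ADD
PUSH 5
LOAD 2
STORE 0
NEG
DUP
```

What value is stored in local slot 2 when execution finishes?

-3

PUSH 59 : [59]
PUSH 10 : [59, 10]
SWAP    : [10, 59]
EQ      : [0]
PUSH -3 : [0, -3]
STORE 2 : [0]
PUSH -7 : [0, -7]
ADD     : [-7]
NEG     : [7]
PUSH 10 : [7, 10]
SUB     : [-3]
NEG     : [3]
PUSH 1  : [3, 1]
OVER    : [3, 1, 3]
SUB     : [3, -2]
SWAP    : [-2, 3]
ADD     : [1]
PUSH 5  : [1, 5]
LOAD 2  : [1, 5, -3]
STORE 0 : [1, 5]
NEG     : [1, -5]
DUP     : [1, -5, -5]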